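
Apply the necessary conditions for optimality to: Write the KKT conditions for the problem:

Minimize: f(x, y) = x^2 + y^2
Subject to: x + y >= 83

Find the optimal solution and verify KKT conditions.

KKT conditions for min x^2 + y^2 s.t. x + y >= 83:
Stationarity: 2x = mu, 2y = mu
So x = y = mu/2.
Complementary slackness: mu*(x + y - 83) = 0
Primal feasibility: x + y >= 83; dual feasibility: mu >= 0
If mu = 0 then x = y = 0, but 0 + 0 < 83 is infeasible, so the constraint is active.
Constraint active: x + y = 2*(mu/2) = 83 => mu = 83
x = y = 83/2, f = 6889/2
Verify: stationarity 2*(83/2) = 83 = mu; primal 83/2 + 83/2 = 83 >= 83; dual mu = 83 >= 0; complementary slackness 83*(83 - 83) = 0. All KKT conditions hold.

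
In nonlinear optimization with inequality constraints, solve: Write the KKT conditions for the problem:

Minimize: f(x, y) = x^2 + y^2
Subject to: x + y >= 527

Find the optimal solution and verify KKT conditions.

KKT conditions for min x^2 + y^2 s.t. x + y >= 527:
Stationarity: 2x = mu, 2y = mu
So x = y = mu/2.
Complementary slackness: mu*(x + y - 527) = 0
Primal feasibility: x + y >= 527; dual feasibility: mu >= 0
If mu = 0 then x = y = 0, but 0 + 0 < 527 is infeasible, so the constraint is active.
Constraint active: x + y = 2*(mu/2) = 527 => mu = 527
x = y = 527/2, f = 277729/2
Verify: stationarity 2*(527/2) = 527 = mu; primal 527/2 + 527/2 = 527 >= 527; dual mu = 527 >= 0; complementary slackness 527*(527 - 527) = 0. All KKT conditions hold.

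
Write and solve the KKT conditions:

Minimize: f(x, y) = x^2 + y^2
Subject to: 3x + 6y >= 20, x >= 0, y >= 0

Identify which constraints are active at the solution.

KKT conditions for min x^2 + y^2 s.t. 3x + 6y >= 20, x >= 0, y >= 0:
Stationarity: 2x = mu*3 + mu_x, 2y = mu*6 + mu_y, with mu, mu_x, mu_y >= 0
Complementary slackness: mu*(3x + 6y - 20) = 0, mu_x*x = 0, mu_y*y = 0
(0, 0) is infeasible (3*0 + 6*0 < 20), so if mu = 0 stationarity would force x = mu_x/2 >= 0, y = mu_y/2 >= 0 with mu_x*x = mu_y*y = 0, i.e. x = y = 0: contradiction. Hence mu > 0 and 3x + 6y = 20 is active.
Try x > 0, y > 0 (so mu_x = mu_y = 0): x = 3*mu/2, y = 6*mu/2
Substitute: 3*(3*mu/2) + 6*(6*mu/2) = 20
  mu*45/2 = 20 => mu = 8/9
x* = 4/3 > 0, y* = 8/3 > 0, consistent with mu_x = mu_y = 0.
f is convex and the constraints are linear, so this KKT point is the global minimum.
f* = 80/9
Active constraints: 3x + 6y >= 20 (holds with equality, mu = 8/9 > 0); x >= 0 and y >= 0 are inactive (mu_x = mu_y = 0).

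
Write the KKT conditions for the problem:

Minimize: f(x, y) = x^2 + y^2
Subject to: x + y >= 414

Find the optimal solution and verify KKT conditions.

KKT conditions for min x^2 + y^2 s.t. x + y >= 414:
Stationarity: 2x = mu, 2y = mu
So x = y = mu/2.
Complementary slackness: mu*(x + y - 414) = 0
Primal feasibility: x + y >= 414; dual feasibility: mu >= 0
If mu = 0 then x = y = 0, but 0 + 0 < 414 is infeasible, so the constraint is active.
Constraint active: x + y = 2*(mu/2) = 414 => mu = 414
x = y = 207, f = 85698
Verify: stationarity 2*207 = 414 = mu; primal 207 + 207 = 414 >= 414; dual mu = 414 >= 0; complementary slackness 414*(414 - 414) = 0. All KKT conditions hold.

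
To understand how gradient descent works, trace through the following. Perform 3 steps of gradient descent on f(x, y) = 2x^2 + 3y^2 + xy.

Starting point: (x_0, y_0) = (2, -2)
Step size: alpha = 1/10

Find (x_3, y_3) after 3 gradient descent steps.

f(x,y) = 2x^2 + 3y^2 + xy
grad_x = 4x + 1y, grad_y = 6y + 1x
Step 1: grad = (6, -10), (7/5, -1)
Step 2: grad = (23/5, -23/5), (47/50, -27/50)
Step 3: grad = (161/50, -23/10), (309/500, -31/100)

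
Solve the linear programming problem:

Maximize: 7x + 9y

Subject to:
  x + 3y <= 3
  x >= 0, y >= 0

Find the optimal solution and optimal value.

The feasible region has vertices at [(0, 0), (3, 0), (0, 1)].
Checking objective 7x + 9y at each vertex:
  (0, 0): 7*0 + 9*0 = 0
  (3, 0): 7*3 + 9*0 = 21
  (0, 1): 7*0 + 9*1 = 9
Maximum is 21 at (3, 0).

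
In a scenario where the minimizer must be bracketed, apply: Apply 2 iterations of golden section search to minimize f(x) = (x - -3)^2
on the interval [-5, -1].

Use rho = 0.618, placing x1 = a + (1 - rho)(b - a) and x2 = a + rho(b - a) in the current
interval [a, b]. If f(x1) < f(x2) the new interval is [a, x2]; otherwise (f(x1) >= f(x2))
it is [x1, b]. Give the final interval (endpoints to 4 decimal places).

Golden section search for min of f(x) = (x - -3)^2 on [-5, -1].
Each step: x1 = a + (1 - rho)(b - a), x2 = a + rho(b - a); if f(x1) < f(x2) keep [a, x2], otherwise keep [x1, b].
Step 1: [-5.0000, -1.0000], x1=-3.4720 (f=0.2228), x2=-2.5280 (f=0.2228); f(x1) = f(x2) (tie, not '<') => keep [-3.4720, -1.0000]
Step 2: [-3.4720, -1.0000], x1=-2.5277 (f=0.2231), x2=-1.9443 (f=1.1145); f(x1) < f(x2) => keep [-3.4720, -1.9443]
Final interval: [-3.4720, -1.9443]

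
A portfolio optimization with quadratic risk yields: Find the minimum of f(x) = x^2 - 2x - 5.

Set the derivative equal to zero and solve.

f(x) = x^2 - 2x - 5
f'(x) = 2x + (-2) = 0
x = 2/2 = 1
f(1) = -6
Since f''(x) = 2 > 0, this is a minimum.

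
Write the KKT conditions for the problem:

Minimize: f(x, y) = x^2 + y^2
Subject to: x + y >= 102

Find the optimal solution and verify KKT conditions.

KKT conditions for min x^2 + y^2 s.t. x + y >= 102:
Stationarity: 2x = mu, 2y = mu
So x = y = mu/2.
Complementary slackness: mu*(x + y - 102) = 0
Primal feasibility: x + y >= 102; dual feasibility: mu >= 0
If mu = 0 then x = y = 0, but 0 + 0 < 102 is infeasible, so the constraint is active.
Constraint active: x + y = 2*(mu/2) = 102 => mu = 102
x = y = 51, f = 5202
Verify: stationarity 2*51 = 102 = mu; primal 51 + 51 = 102 >= 102; dual mu = 102 >= 0; complementary slackness 102*(102 - 102) = 0. All KKT conditions hold.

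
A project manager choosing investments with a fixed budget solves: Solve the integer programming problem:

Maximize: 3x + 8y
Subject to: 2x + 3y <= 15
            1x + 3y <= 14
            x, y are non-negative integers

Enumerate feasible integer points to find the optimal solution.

Constraint 1: 2x + 3y <= 15
Constraint 2: 1x + 3y <= 14
Feasible x range (need y >= 0): 0 <= x <= min(15/2, 14/1) => x in {0, ..., 7}.
Enumerate feasible integer points row by row (the coefficient of y is 8 > 0, so for each x the largest feasible y gives the best value):
  x = 0: y <= min((15 - 2*0)/3, (14 - 1*0)/3) => y in {0, ..., 4}; best 3*0 + 8*4 = 32
  x = 1: y <= min((15 - 2*1)/3, (14 - 1*1)/3) => y in {0, ..., 4}; best 3*1 + 8*4 = 35
  x = 2: y <= min((15 - 2*2)/3, (14 - 1*2)/3) => y in {0, ..., 3}; best 3*2 + 8*3 = 30
  x = 3: y <= min((15 - 2*3)/3, (14 - 1*3)/3) => y in {0, ..., 3}; best 3*3 + 8*3 = 33
  x = 4: y <= min((15 - 2*4)/3, (14 - 1*4)/3) => y in {0, ..., 2}; best 3*4 + 8*2 = 28
  x = 5: y <= min((15 - 2*5)/3, (14 - 1*5)/3) => y in {0, ..., 1}; best 3*5 + 8*1 = 23
  x = 6: y <= min((15 - 2*6)/3, (14 - 1*6)/3) => y in {0, ..., 1}; best 3*6 + 8*1 = 26
  x = 7: y <= min((15 - 2*7)/3, (14 - 1*7)/3) => y in {0}; best 3*7 + 8*0 = 21
The maximum 3x + 8y = 35 is achieved at x = 1, y = 4.
Check: 2*1 + 3*4 = 14 <= 15 and 1*1 + 3*4 = 13 <= 14.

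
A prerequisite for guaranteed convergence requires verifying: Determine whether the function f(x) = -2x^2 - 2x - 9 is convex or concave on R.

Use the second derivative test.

f(x) = -2x^2 - 2x - 9
f'(x) = -4x - 2
f''(x) = -4
Since f''(x) = -4 < 0 for all x, f is concave on R.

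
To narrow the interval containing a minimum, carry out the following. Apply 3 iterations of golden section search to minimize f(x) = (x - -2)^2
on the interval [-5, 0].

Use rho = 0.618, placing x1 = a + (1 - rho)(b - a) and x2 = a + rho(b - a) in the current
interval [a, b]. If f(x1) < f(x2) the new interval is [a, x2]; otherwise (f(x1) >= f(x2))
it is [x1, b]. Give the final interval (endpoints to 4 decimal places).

Golden section search for min of f(x) = (x - -2)^2 on [-5, 0].
Each step: x1 = a + (1 - rho)(b - a), x2 = a + rho(b - a); if f(x1) < f(x2) keep [a, x2], otherwise keep [x1, b].
Step 1: [-5.0000, 0.0000], x1=-3.0900 (f=1.1881), x2=-1.9100 (f=0.0081); f(x1) > f(x2) => keep [-3.0900, 0.0000]
Step 2: [-3.0900, 0.0000], x1=-1.9096 (f=0.0082), x2=-1.1804 (f=0.6718); f(x1) < f(x2) => keep [-3.0900, -1.1804]
Step 3: [-3.0900, -1.1804], x1=-2.3605 (f=0.1300), x2=-1.9099 (f=0.0081); f(x1) > f(x2) => keep [-2.3605, -1.1804]
Final interval: [-2.3605, -1.1804]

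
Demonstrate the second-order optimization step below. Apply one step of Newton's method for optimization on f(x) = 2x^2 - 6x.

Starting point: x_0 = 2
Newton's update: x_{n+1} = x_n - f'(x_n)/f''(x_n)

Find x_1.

f(x) = 2x^2 - 6x
f'(x) = 4x + (-6), f''(x) = 4
Newton step: x_1 = x_0 - f'(x_0)/f''(x_0)
f'(2) = 2
x_1 = 2 - 2/4 = 3/2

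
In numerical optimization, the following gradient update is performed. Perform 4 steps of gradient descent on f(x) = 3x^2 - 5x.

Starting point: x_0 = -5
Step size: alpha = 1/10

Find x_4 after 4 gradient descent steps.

f(x) = 3x^2 - 5x, f'(x) = 6x + (-5)
Step 1: f'(-5) = -35, x_1 = -5 - 1/10 * -35 = -3/2
Step 2: f'(-3/2) = -14, x_2 = -3/2 - 1/10 * -14 = -1/10
Step 3: f'(-1/10) = -28/5, x_3 = -1/10 - 1/10 * -28/5 = 23/50
Step 4: f'(23/50) = -56/25, x_4 = 23/50 - 1/10 * -56/25 = 171/250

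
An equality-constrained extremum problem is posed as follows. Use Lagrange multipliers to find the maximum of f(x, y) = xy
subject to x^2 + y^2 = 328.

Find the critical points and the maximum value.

Lagrange conditions: y = 2*lambda*x and x = 2*lambda*y
If x = 0 then y = 0, violating the constraint, so x, y != 0.
Dividing: y/x = x/y => x^2 = y^2 => y = x or y = -x
Constraint: 2x^2 = 328 => x^2 = 164 => x = +/-sqrt(164)
Critical points: (sqrt(164), sqrt(164)), (-sqrt(164), -sqrt(164)), (sqrt(164), -sqrt(164)), (-sqrt(164), sqrt(164))
  y = x:  xy = x^2 = 164  at (sqrt(164), sqrt(164)) and (-sqrt(164), -sqrt(164))
  y = -x: xy = -x^2 = -164 at (sqrt(164), -sqrt(164)) and (-sqrt(164), sqrt(164))
Maximum xy = 164 at (sqrt(164), sqrt(164)) and (-sqrt(164), -sqrt(164))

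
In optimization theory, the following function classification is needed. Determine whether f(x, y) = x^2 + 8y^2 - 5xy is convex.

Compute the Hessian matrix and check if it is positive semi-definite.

f(x,y) = x^2 + 8y^2 - 5xy
Hessian H = [[2, -5], [-5, 16]]
trace(H) = 18, det(H) = 7
Eigenvalues: (18 +/- sqrt(296)) / 2 = 17.6, 0.3977
Since both eigenvalues > 0, f is convex.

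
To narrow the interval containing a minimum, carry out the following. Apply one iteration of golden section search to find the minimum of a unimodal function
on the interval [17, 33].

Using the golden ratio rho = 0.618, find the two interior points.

Golden section search on [17, 33].
Golden ratio rho = 0.618 (approx).
Interior points:
  x_1 = 17 + (1-0.618)*16 = 23.1120
  x_2 = 17 + 0.618*16 = 26.8880
Compare f(x_1) and f(x_2) to determine which subinterval to keep.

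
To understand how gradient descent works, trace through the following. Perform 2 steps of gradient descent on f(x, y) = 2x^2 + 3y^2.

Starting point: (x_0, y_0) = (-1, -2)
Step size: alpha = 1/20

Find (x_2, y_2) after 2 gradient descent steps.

f(x,y) = 2x^2 + 3y^2
grad_x = 4x + 0y, grad_y = 6y + 0x
Step 1: grad = (-4, -12), (-4/5, -7/5)
Step 2: grad = (-16/5, -42/5), (-16/25, -49/50)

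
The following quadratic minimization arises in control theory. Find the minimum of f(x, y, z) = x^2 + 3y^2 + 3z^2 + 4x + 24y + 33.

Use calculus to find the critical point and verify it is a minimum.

f(x,y,z) = x^2 + 3y^2 + 3z^2 + 4x + 24y + 33
df/dx = 2x + (4) = 0 => x = -2
df/dy = 6y + (24) = 0 => y = -4
df/dz = 6z + (0) = 0 => z = 0
f(-2,-4,0) = 1*(-2)^2 + 3*(-4)^2 + 3*(0)^2 + 4*(-2) + 24*(-4) + 33 = -19
Hessian is diagonal with entries 2, 6, 6 > 0, confirmed minimum.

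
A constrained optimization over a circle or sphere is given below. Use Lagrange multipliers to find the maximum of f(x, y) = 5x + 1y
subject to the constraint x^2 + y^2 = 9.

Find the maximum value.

Set up Lagrange conditions: grad f = lambda * grad g
  5 = 2*lambda*x
  1 = 2*lambda*y
From these: x/y = 5/1, so x = 5t, y = 1t for some t.
Substitute into constraint: (5t)^2 + (1t)^2 = 9
  t^2 * 26 = 9
  t = sqrt(9/26)
Maximum = 5*x + 1*y = (5^2 + 1^2)*t = 26 * sqrt(9/26) = sqrt(234)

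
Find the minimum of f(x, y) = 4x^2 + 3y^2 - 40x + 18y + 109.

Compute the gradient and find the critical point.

f(x,y) = 4x^2 + 3y^2 - 40x + 18y + 109
df/dx = 8x + (-40) = 0  =>  x = 5
df/dy = 6y + (18) = 0  =>  y = -3
f(5, -3) = 4*(5)^2 + 3*(-3)^2 + -40*(5) + 18*(-3) + 109 = -18
Hessian is diagonal with entries 8, 6 > 0, so this is a minimum.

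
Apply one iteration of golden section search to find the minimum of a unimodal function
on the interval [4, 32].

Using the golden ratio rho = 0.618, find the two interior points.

Golden section search on [4, 32].
Golden ratio rho = 0.618 (approx).
Interior points:
  x_1 = 4 + (1-0.618)*28 = 14.6960
  x_2 = 4 + 0.618*28 = 21.3040
Compare f(x_1) and f(x_2) to determine which subinterval to keep.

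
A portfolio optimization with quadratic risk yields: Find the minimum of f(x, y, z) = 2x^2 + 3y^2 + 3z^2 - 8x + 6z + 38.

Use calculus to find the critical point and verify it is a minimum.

f(x,y,z) = 2x^2 + 3y^2 + 3z^2 - 8x + 6z + 38
df/dx = 4x + (-8) = 0 => x = 2
df/dy = 6y + (0) = 0 => y = 0
df/dz = 6z + (6) = 0 => z = -1
f(2,0,-1) = 2*(2)^2 + 3*(0)^2 + 3*(-1)^2 + -8*(2) + 6*(-1) + 38 = 27
Hessian is diagonal with entries 4, 6, 6 > 0, confirmed minimum.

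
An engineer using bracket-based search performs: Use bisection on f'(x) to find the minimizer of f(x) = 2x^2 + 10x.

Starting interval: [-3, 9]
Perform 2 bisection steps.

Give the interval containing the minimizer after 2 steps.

Finding critical point of f(x) = 2x^2 + 10x using bisection on f'(x) = 4x + 10.
f'(x) = 0 when x = -5/2.
Starting interval: [-3, 9]
Step 1: mid = 3, f'(mid) = 22, new interval = [-3, 3]
Step 2: mid = 0, f'(mid) = 10, new interval = [-3, 0]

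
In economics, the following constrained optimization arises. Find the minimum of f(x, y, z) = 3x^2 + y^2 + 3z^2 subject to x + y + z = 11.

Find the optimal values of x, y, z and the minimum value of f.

Using Lagrange multipliers on f = 3x^2 + y^2 + 3z^2 with constraint x + y + z = 11:
Conditions: 2*3*x = lambda, 2*1*y = lambda, 2*3*z = lambda
So x = lambda/6, y = lambda/2, z = lambda/6
Substituting into constraint: lambda * (5/6) = 11
lambda = 66/5
x = 11/5, y = 33/5, z = 11/5
Minimum value = 363/5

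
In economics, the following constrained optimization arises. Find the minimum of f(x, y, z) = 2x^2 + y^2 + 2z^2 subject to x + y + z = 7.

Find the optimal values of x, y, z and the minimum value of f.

Using Lagrange multipliers on f = 2x^2 + y^2 + 2z^2 with constraint x + y + z = 7:
Conditions: 2*2*x = lambda, 2*1*y = lambda, 2*2*z = lambda
So x = lambda/4, y = lambda/2, z = lambda/4
Substituting into constraint: lambda * (1) = 7
lambda = 7
x = 7/4, y = 7/2, z = 7/4
Minimum value = 49/2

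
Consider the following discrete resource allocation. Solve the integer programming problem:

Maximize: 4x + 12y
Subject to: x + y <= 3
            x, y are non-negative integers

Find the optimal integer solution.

Objective: 4x + 12y, constraint: x + y <= 3
Coefficient of y is 12 > coefficient of x is 4, so allocate the entire budget to y.
Optimal: x = 0, y = 3, value = 36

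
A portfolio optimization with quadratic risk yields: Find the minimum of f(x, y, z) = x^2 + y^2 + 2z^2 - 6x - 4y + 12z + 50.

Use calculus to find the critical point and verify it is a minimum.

f(x,y,z) = x^2 + y^2 + 2z^2 - 6x - 4y + 12z + 50
df/dx = 2x + (-6) = 0 => x = 3
df/dy = 2y + (-4) = 0 => y = 2
df/dz = 4z + (12) = 0 => z = -3
f(3,2,-3) = 1*(3)^2 + 1*(2)^2 + 2*(-3)^2 + -6*(3) + -4*(2) + 12*(-3) + 50 = 19
Hessian is diagonal with entries 2, 2, 4 > 0, confirmed minimum.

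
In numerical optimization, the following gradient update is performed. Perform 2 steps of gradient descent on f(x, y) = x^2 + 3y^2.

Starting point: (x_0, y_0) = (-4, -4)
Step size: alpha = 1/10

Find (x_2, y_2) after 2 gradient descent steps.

f(x,y) = x^2 + 3y^2
grad_x = 2x + 0y, grad_y = 6y + 0x
Step 1: grad = (-8, -24), (-16/5, -8/5)
Step 2: grad = (-32/5, -48/5), (-64/25, -16/25)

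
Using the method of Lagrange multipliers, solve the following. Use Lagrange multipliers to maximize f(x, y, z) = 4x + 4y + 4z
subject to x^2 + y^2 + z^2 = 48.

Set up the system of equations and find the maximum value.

Lagrange conditions: 4 = 2*lambda*x, 4 = 2*lambda*y, 4 = 2*lambda*z
So x:4 = y:4 = z:4, i.e. x = 4t, y = 4t, z = 4t
Constraint: t^2*(4^2 + 4^2 + 4^2) = 48
  t^2 * 48 = 48  =>  t = sqrt(1)
Maximum = 4*4t + 4*4t + 4*4t = 48*sqrt(1) = 48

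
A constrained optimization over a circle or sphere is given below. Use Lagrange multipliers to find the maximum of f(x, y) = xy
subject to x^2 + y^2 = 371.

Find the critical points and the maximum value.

Lagrange conditions: y = 2*lambda*x and x = 2*lambda*y
If x = 0 then y = 0, violating the constraint, so x, y != 0.
Dividing: y/x = x/y => x^2 = y^2 => y = x or y = -x
Constraint: 2x^2 = 371 => x^2 = 371/2 => x = +/-sqrt(371/2)
Critical points: (sqrt(371/2), sqrt(371/2)), (-sqrt(371/2), -sqrt(371/2)), (sqrt(371/2), -sqrt(371/2)), (-sqrt(371/2), sqrt(371/2))
  y = x:  xy = x^2 = 371/2  at (sqrt(371/2), sqrt(371/2)) and (-sqrt(371/2), -sqrt(371/2))
  y = -x: xy = -x^2 = -371/2 at (sqrt(371/2), -sqrt(371/2)) and (-sqrt(371/2), sqrt(371/2))
Maximum xy = 371/2 at (sqrt(371/2), sqrt(371/2)) and (-sqrt(371/2), -sqrt(371/2))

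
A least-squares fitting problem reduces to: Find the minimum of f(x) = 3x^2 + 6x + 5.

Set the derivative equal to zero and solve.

f(x) = 3x^2 + 6x + 5
f'(x) = 6x + (6) = 0
x = -6/6 = -1
f(-1) = 2
Since f''(x) = 6 > 0, this is a minimum.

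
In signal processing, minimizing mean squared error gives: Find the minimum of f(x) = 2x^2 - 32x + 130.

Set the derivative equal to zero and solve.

f(x) = 2x^2 - 32x + 130
f'(x) = 4x + (-32) = 0
x = 32/4 = 8
f(8) = 2
Since f''(x) = 4 > 0, this is a minimum.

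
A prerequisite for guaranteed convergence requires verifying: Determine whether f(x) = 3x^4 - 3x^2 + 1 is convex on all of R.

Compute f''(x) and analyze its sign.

f(x) = 3x^4 - 3x^2 + 1
f'(x) = 12x^3 + -6x
f''(x) = 36x^2 + -6
f''(0) = -6 < 0, so not convex near x = 0
Therefore, f is not globally convex on R.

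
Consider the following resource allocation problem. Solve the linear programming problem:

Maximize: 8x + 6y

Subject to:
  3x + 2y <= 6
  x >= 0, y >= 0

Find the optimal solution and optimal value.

The feasible region has vertices at [(0, 0), (2, 0), (0, 3)].
Checking objective 8x + 6y at each vertex:
  (0, 0): 8*0 + 6*0 = 0
  (2, 0): 8*2 + 6*0 = 16
  (0, 3): 8*0 + 6*3 = 18
Maximum is 18 at (0, 3).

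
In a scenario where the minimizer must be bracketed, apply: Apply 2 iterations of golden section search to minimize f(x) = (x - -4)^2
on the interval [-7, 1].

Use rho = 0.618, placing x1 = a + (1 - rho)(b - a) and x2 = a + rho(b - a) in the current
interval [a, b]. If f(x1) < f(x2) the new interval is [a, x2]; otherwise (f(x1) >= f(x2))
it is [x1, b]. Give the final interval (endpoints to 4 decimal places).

Golden section search for min of f(x) = (x - -4)^2 on [-7, 1].
Each step: x1 = a + (1 - rho)(b - a), x2 = a + rho(b - a); if f(x1) < f(x2) keep [a, x2], otherwise keep [x1, b].
Step 1: [-7.0000, 1.0000], x1=-3.9440 (f=0.0031), x2=-2.0560 (f=3.7791); f(x1) < f(x2) => keep [-7.0000, -2.0560]
Step 2: [-7.0000, -2.0560], x1=-5.1114 (f=1.2352), x2=-3.9446 (f=0.0031); f(x1) > f(x2) => keep [-5.1114, -2.0560]
Final interval: [-5.1114, -2.0560]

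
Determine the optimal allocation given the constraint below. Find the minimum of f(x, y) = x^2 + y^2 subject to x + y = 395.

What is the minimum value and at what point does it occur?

Substitute y = 395 - x into f(x,y) = x^2 + y^2:
g(x) = x^2 + (395 - x)^2 = 2x^2 - 790x + 156025
g'(x) = 4x - 790 = 0  =>  x = 395/2
y = 395 - 395/2 = 395/2
Minimum value = (395/2)^2 + (395/2)^2 = 156025/2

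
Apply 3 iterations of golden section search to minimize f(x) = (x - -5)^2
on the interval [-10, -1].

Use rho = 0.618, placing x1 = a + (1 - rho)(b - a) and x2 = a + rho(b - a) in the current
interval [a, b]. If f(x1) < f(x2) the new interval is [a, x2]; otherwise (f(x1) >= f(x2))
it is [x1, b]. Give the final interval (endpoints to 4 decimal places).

Golden section search for min of f(x) = (x - -5)^2 on [-10, -1].
Each step: x1 = a + (1 - rho)(b - a), x2 = a + rho(b - a); if f(x1) < f(x2) keep [a, x2], otherwise keep [x1, b].
Step 1: [-10.0000, -1.0000], x1=-6.5620 (f=2.4398), x2=-4.4380 (f=0.3158); f(x1) > f(x2) => keep [-6.5620, -1.0000]
Step 2: [-6.5620, -1.0000], x1=-4.4373 (f=0.3166), x2=-3.1247 (f=3.5168); f(x1) < f(x2) => keep [-6.5620, -3.1247]
Step 3: [-6.5620, -3.1247], x1=-5.2489 (f=0.0620), x2=-4.4377 (f=0.3161); f(x1) < f(x2) => keep [-6.5620, -4.4377]
Final interval: [-6.5620, -4.4377]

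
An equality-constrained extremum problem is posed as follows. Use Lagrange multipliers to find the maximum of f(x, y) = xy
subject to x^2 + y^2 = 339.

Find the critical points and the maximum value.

Lagrange conditions: y = 2*lambda*x and x = 2*lambda*y
If x = 0 then y = 0, violating the constraint, so x, y != 0.
Dividing: y/x = x/y => x^2 = y^2 => y = x or y = -x
Constraint: 2x^2 = 339 => x^2 = 339/2 => x = +/-sqrt(339/2)
Critical points: (sqrt(339/2), sqrt(339/2)), (-sqrt(339/2), -sqrt(339/2)), (sqrt(339/2), -sqrt(339/2)), (-sqrt(339/2), sqrt(339/2))
  y = x:  xy = x^2 = 339/2  at (sqrt(339/2), sqrt(339/2)) and (-sqrt(339/2), -sqrt(339/2))
  y = -x: xy = -x^2 = -339/2 at (sqrt(339/2), -sqrt(339/2)) and (-sqrt(339/2), sqrt(339/2))
Maximum xy = 339/2 at (sqrt(339/2), sqrt(339/2)) and (-sqrt(339/2), -sqrt(339/2))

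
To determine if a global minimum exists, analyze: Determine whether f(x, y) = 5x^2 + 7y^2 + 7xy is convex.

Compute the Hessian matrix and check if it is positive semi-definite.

f(x,y) = 5x^2 + 7y^2 + 7xy
Hessian H = [[10, 7], [7, 14]]
trace(H) = 24, det(H) = 91
Eigenvalues: (24 +/- sqrt(212)) / 2 = 19.28, 4.72
Since both eigenvalues > 0, f is convex.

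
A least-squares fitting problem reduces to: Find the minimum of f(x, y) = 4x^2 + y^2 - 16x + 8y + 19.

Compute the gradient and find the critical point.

f(x,y) = 4x^2 + y^2 - 16x + 8y + 19
df/dx = 8x + (-16) = 0  =>  x = 2
df/dy = 2y + (8) = 0  =>  y = -4
f(2, -4) = 4*(2)^2 + 1*(-4)^2 + -16*(2) + 8*(-4) + 19 = -13
Hessian is diagonal with entries 8, 2 > 0, so this is a minimum.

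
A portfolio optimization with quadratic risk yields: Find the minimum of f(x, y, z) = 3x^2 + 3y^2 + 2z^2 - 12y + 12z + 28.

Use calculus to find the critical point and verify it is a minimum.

f(x,y,z) = 3x^2 + 3y^2 + 2z^2 - 12y + 12z + 28
df/dx = 6x + (0) = 0 => x = 0
df/dy = 6y + (-12) = 0 => y = 2
df/dz = 4z + (12) = 0 => z = -3
f(0,2,-3) = 3*(0)^2 + 3*(2)^2 + 2*(-3)^2 + -12*(2) + 12*(-3) + 28 = -2
Hessian is diagonal with entries 6, 6, 4 > 0, confirmed minimum.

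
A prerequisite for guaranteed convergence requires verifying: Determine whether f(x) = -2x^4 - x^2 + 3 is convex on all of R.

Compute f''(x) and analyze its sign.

f(x) = -2x^4 - x^2 + 3
f'(x) = -8x^3 + -2x
f''(x) = -24x^2 + -2
f''(x) = -24x^2 + -2 <= -2 < 0 for all x
Therefore, f is concave on R.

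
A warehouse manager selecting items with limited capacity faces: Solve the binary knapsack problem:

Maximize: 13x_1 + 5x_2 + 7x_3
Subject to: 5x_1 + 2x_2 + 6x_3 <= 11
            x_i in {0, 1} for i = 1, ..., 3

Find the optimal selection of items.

Items: item 1 (v=13, w=5), item 2 (v=5, w=2), item 3 (v=7, w=6)
Capacity: 11
Checking all 8 subsets (w = total weight, v = total value):
  {}: w = 0, v = 0
  {1}: w = 5, v = 13
  {2}: w = 2, v = 5
  {3}: w = 6, v = 7
  {1, 2}: w = 7, v = 18
  {1, 3}: w = 11, v = 20
  {2, 3}: w = 8, v = 12
  {1, 2, 3}: w = 13 > 11, infeasible
Best feasible subset: items [1, 3]
Total weight: 11 <= 11, total value: 20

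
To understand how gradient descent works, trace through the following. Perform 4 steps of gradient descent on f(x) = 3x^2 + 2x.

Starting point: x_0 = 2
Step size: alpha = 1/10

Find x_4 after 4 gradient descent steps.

f(x) = 3x^2 + 2x, f'(x) = 6x + (2)
Step 1: f'(2) = 14, x_1 = 2 - 1/10 * 14 = 3/5
Step 2: f'(3/5) = 28/5, x_2 = 3/5 - 1/10 * 28/5 = 1/25
Step 3: f'(1/25) = 56/25, x_3 = 1/25 - 1/10 * 56/25 = -23/125
Step 4: f'(-23/125) = 112/125, x_4 = -23/125 - 1/10 * 112/125 = -171/625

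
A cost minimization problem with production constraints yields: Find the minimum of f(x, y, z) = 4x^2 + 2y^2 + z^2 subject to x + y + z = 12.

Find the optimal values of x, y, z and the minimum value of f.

Using Lagrange multipliers on f = 4x^2 + 2y^2 + z^2 with constraint x + y + z = 12:
Conditions: 2*4*x = lambda, 2*2*y = lambda, 2*1*z = lambda
So x = lambda/8, y = lambda/4, z = lambda/2
Substituting into constraint: lambda * (7/8) = 12
lambda = 96/7
x = 12/7, y = 24/7, z = 48/7
Minimum value = 576/7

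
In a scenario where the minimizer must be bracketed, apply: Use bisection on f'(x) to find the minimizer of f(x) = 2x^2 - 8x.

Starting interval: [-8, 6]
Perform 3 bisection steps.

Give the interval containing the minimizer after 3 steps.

Finding critical point of f(x) = 2x^2 - 8x using bisection on f'(x) = 4x + -8.
f'(x) = 0 when x = 2.
Starting interval: [-8, 6]
Step 1: mid = -1, f'(mid) = -12, new interval = [-1, 6]
Step 2: mid = 5/2, f'(mid) = 2, new interval = [-1, 5/2]
Step 3: mid = 3/4, f'(mid) = -5, new interval = [3/4, 5/2]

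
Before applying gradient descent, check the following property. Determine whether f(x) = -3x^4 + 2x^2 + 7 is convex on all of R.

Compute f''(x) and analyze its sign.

f(x) = -3x^4 + 2x^2 + 7
f'(x) = -12x^3 + 4x
f''(x) = -36x^2 + 4
f''(x) = -36x^2 + 4 -> -inf as |x| -> inf
Therefore, f is not globally convex on R.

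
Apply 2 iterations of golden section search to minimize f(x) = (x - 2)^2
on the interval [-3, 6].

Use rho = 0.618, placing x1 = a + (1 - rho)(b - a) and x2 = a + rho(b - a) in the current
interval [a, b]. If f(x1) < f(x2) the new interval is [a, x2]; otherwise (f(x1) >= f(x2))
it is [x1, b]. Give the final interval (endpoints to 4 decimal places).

Golden section search for min of f(x) = (x - 2)^2 on [-3, 6].
Each step: x1 = a + (1 - rho)(b - a), x2 = a + rho(b - a); if f(x1) < f(x2) keep [a, x2], otherwise keep [x1, b].
Step 1: [-3.0000, 6.0000], x1=0.4380 (f=2.4398), x2=2.5620 (f=0.3158); f(x1) > f(x2) => keep [0.4380, 6.0000]
Step 2: [0.4380, 6.0000], x1=2.5627 (f=0.3166), x2=3.8753 (f=3.5168); f(x1) < f(x2) => keep [0.4380, 3.8753]
Final interval: [0.4380, 3.8753]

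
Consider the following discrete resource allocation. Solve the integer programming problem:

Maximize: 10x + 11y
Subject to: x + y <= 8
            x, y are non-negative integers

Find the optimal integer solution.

Objective: 10x + 11y, constraint: x + y <= 8
Coefficient of y is 11 > coefficient of x is 10, so allocate the entire budget to y.
Optimal: x = 0, y = 8, value = 88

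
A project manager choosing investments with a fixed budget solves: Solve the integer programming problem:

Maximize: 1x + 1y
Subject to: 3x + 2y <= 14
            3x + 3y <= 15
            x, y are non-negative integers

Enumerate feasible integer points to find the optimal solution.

Constraint 1: 3x + 2y <= 14
Constraint 2: 3x + 3y <= 15
Feasible x range (need y >= 0): 0 <= x <= min(14/3, 15/3) => x in {0, ..., 4}.
Enumerate feasible integer points row by row (the coefficient of y is 1 > 0, so for each x the largest feasible y gives the best value):
  x = 0: y <= min((14 - 3*0)/2, (15 - 3*0)/3) => y in {0, ..., 5}; best 1*0 + 1*5 = 5
  x = 1: y <= min((14 - 3*1)/2, (15 - 3*1)/3) => y in {0, ..., 4}; best 1*1 + 1*4 = 5
  x = 2: y <= min((14 - 3*2)/2, (15 - 3*2)/3) => y in {0, ..., 3}; best 1*2 + 1*3 = 5
  x = 3: y <= min((14 - 3*3)/2, (15 - 3*3)/3) => y in {0, ..., 2}; best 1*3 + 1*2 = 5
  x = 4: y <= min((14 - 3*4)/2, (15 - 3*4)/3) => y in {0, ..., 1}; best 1*4 + 1*1 = 5
The maximum 1x + 1y = 5 is achieved at x = 0, y = 5.
(The same value 5 is also attained at (1, 4), (2, 3), (3, 2), (4, 1).)
Check: 3*0 + 2*5 = 10 <= 14 and 3*0 + 3*5 = 15 <= 15.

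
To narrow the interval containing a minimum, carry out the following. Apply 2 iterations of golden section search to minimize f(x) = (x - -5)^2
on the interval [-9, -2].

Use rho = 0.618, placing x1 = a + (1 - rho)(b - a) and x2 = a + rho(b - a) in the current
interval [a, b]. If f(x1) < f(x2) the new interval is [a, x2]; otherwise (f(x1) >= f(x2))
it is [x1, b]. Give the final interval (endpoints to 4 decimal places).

Golden section search for min of f(x) = (x - -5)^2 on [-9, -2].
Each step: x1 = a + (1 - rho)(b - a), x2 = a + rho(b - a); if f(x1) < f(x2) keep [a, x2], otherwise keep [x1, b].
Step 1: [-9.0000, -2.0000], x1=-6.3260 (f=1.7583), x2=-4.6740 (f=0.1063); f(x1) > f(x2) => keep [-6.3260, -2.0000]
Step 2: [-6.3260, -2.0000], x1=-4.6735 (f=0.1066), x2=-3.6525 (f=1.8157); f(x1) < f(x2) => keep [-6.3260, -3.6525]
Final interval: [-6.3260, -3.6525]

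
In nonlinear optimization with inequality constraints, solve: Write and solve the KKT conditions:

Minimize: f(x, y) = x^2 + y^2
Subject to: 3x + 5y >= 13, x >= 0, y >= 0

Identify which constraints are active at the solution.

KKT conditions for min x^2 + y^2 s.t. 3x + 5y >= 13, x >= 0, y >= 0:
Stationarity: 2x = mu*3 + mu_x, 2y = mu*5 + mu_y, with mu, mu_x, mu_y >= 0
Complementary slackness: mu*(3x + 5y - 13) = 0, mu_x*x = 0, mu_y*y = 0
(0, 0) is infeasible (3*0 + 5*0 < 13), so if mu = 0 stationarity would force x = mu_x/2 >= 0, y = mu_y/2 >= 0 with mu_x*x = mu_y*y = 0, i.e. x = y = 0: contradiction. Hence mu > 0 and 3x + 5y = 13 is active.
Try x > 0, y > 0 (so mu_x = mu_y = 0): x = 3*mu/2, y = 5*mu/2
Substitute: 3*(3*mu/2) + 5*(5*mu/2) = 13
  mu*34/2 = 13 => mu = 13/17
x* = 39/34 > 0, y* = 65/34 > 0, consistent with mu_x = mu_y = 0.
f is convex and the constraints are linear, so this KKT point is the global minimum.
f* = 169/34
Active constraints: 3x + 5y >= 13 (holds with equality, mu = 13/17 > 0); x >= 0 and y >= 0 are inactive (mu_x = mu_y = 0).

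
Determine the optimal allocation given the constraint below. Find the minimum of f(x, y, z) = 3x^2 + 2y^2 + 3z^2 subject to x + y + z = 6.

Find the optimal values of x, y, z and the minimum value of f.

Using Lagrange multipliers on f = 3x^2 + 2y^2 + 3z^2 with constraint x + y + z = 6:
Conditions: 2*3*x = lambda, 2*2*y = lambda, 2*3*z = lambda
So x = lambda/6, y = lambda/4, z = lambda/6
Substituting into constraint: lambda * (7/12) = 6
lambda = 72/7
x = 12/7, y = 18/7, z = 12/7
Minimum value = 216/7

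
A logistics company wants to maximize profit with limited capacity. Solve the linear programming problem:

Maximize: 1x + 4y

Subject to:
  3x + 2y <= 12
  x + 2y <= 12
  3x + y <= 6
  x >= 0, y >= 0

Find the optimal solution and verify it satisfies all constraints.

Feasible vertices: (0, 0), (0, 6), (2, 0)
Objective 1x + 4y at each vertex:
  (0, 0): 0
  (0, 6): 24
  (2, 0): 2
Maximum is 24 at (0, 6).
Verify constraints at (x, y) = (0, 6):
  3*0 + 2*6 = 12 <= 12 (active)
  1*0 + 2*6 = 12 <= 12 (active)
  3*0 + 1*6 = 6 <= 6 (active)
  x = 0 >= 0, y = 6 >= 0. All constraints satisfied.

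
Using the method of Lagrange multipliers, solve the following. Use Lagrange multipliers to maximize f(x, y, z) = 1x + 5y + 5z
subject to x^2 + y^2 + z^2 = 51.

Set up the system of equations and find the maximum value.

Lagrange conditions: 1 = 2*lambda*x, 5 = 2*lambda*y, 5 = 2*lambda*z
So x:1 = y:5 = z:5, i.e. x = 1t, y = 5t, z = 5t
Constraint: t^2*(1^2 + 5^2 + 5^2) = 51
  t^2 * 51 = 51  =>  t = sqrt(1)
Maximum = 1*1t + 5*5t + 5*5t = 51*sqrt(1) = 51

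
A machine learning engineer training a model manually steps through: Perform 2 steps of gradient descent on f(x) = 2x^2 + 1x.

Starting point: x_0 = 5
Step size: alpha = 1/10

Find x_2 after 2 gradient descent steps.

f(x) = 2x^2 + 1x, f'(x) = 4x + (1)
Step 1: f'(5) = 21, x_1 = 5 - 1/10 * 21 = 29/10
Step 2: f'(29/10) = 63/5, x_2 = 29/10 - 1/10 * 63/5 = 41/25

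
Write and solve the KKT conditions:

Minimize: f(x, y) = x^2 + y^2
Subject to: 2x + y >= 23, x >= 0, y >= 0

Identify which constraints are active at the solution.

KKT conditions for min x^2 + y^2 s.t. 2x + 1y >= 23, x >= 0, y >= 0:
Stationarity: 2x = mu*2 + mu_x, 2y = mu*1 + mu_y, with mu, mu_x, mu_y >= 0
Complementary slackness: mu*(2x + y - 23) = 0, mu_x*x = 0, mu_y*y = 0
(0, 0) is infeasible (2*0 + 1*0 < 23), so if mu = 0 stationarity would force x = mu_x/2 >= 0, y = mu_y/2 >= 0 with mu_x*x = mu_y*y = 0, i.e. x = y = 0: contradiction. Hence mu > 0 and 2x + y = 23 is active.
Try x > 0, y > 0 (so mu_x = mu_y = 0): x = 2*mu/2, y = 1*mu/2
Substitute: 2*(2*mu/2) + 1*(1*mu/2) = 23
  mu*5/2 = 23 => mu = 46/5
x* = 46/5 > 0, y* = 23/5 > 0, consistent with mu_x = mu_y = 0.
f is convex and the constraints are linear, so this KKT point is the global minimum.
f* = 529/5
Active constraints: 2x + y >= 23 (holds with equality, mu = 46/5 > 0); x >= 0 and y >= 0 are inactive (mu_x = mu_y = 0).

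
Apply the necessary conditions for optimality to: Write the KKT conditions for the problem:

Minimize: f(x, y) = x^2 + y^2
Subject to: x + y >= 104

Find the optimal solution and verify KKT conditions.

KKT conditions for min x^2 + y^2 s.t. x + y >= 104:
Stationarity: 2x = mu, 2y = mu
So x = y = mu/2.
Complementary slackness: mu*(x + y - 104) = 0
Primal feasibility: x + y >= 104; dual feasibility: mu >= 0
If mu = 0 then x = y = 0, but 0 + 0 < 104 is infeasible, so the constraint is active.
Constraint active: x + y = 2*(mu/2) = 104 => mu = 104
x = y = 52, f = 5408
Verify: stationarity 2*52 = 104 = mu; primal 52 + 52 = 104 >= 104; dual mu = 104 >= 0; complementary slackness 104*(104 - 104) = 0. All KKT conditions hold.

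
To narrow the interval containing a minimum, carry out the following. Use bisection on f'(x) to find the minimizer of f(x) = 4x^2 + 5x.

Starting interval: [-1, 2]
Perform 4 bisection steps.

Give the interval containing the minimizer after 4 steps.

Finding critical point of f(x) = 4x^2 + 5x using bisection on f'(x) = 8x + 5.
f'(x) = 0 when x = -5/8.
Starting interval: [-1, 2]
Step 1: mid = 1/2, f'(mid) = 9, new interval = [-1, 1/2]
Step 2: mid = -1/4, f'(mid) = 3, new interval = [-1, -1/4]
Step 3: mid = -5/8, f'(mid) = 0, new interval = [-5/8, -5/8]
Step 4: mid = -5/8, f'(mid) = 0, new interval = [-5/8, -5/8]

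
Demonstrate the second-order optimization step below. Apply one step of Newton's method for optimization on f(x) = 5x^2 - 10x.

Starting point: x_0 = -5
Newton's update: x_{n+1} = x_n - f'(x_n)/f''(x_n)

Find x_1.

f(x) = 5x^2 - 10x
f'(x) = 10x + (-10), f''(x) = 10
Newton step: x_1 = x_0 - f'(x_0)/f''(x_0)
f'(-5) = -60
x_1 = -5 - -60/10 = 1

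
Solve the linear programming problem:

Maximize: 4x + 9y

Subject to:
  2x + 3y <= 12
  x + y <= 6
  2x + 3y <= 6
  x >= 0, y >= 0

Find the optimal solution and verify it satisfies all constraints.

Feasible vertices: (0, 0), (0, 2), (3, 0)
Objective 4x + 9y at each vertex:
  (0, 0): 0
  (0, 2): 18
  (3, 0): 12
Maximum is 18 at (0, 2).
Verify constraints at (x, y) = (0, 2):
  2*0 + 3*2 = 6 <= 12
  1*0 + 1*2 = 2 <= 6
  2*0 + 3*2 = 6 <= 6 (active)
  x = 0 >= 0, y = 2 >= 0. All constraints satisfied.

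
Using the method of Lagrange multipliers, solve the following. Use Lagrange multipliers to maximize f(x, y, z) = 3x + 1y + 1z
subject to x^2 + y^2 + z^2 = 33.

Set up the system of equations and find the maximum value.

Lagrange conditions: 3 = 2*lambda*x, 1 = 2*lambda*y, 1 = 2*lambda*z
So x:3 = y:1 = z:1, i.e. x = 3t, y = 1t, z = 1t
Constraint: t^2*(3^2 + 1^2 + 1^2) = 33
  t^2 * 11 = 33  =>  t = sqrt(3)
Maximum = 3*3t + 1*1t + 1*1t = 11*sqrt(3) = sqrt(363)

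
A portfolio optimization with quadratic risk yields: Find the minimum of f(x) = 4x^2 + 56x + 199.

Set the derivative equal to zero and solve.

f(x) = 4x^2 + 56x + 199
f'(x) = 8x + (56) = 0
x = -56/8 = -7
f(-7) = 3
Since f''(x) = 8 > 0, this is a minimum.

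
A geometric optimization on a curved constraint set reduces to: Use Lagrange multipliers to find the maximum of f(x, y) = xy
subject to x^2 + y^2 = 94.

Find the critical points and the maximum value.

Lagrange conditions: y = 2*lambda*x and x = 2*lambda*y
If x = 0 then y = 0, violating the constraint, so x, y != 0.
Dividing: y/x = x/y => x^2 = y^2 => y = x or y = -x
Constraint: 2x^2 = 94 => x^2 = 47 => x = +/-sqrt(47)
Critical points: (sqrt(47), sqrt(47)), (-sqrt(47), -sqrt(47)), (sqrt(47), -sqrt(47)), (-sqrt(47), sqrt(47))
  y = x:  xy = x^2 = 47  at (sqrt(47), sqrt(47)) and (-sqrt(47), -sqrt(47))
  y = -x: xy = -x^2 = -47 at (sqrt(47), -sqrt(47)) and (-sqrt(47), sqrt(47))
Maximum xy = 47 at (sqrt(47), sqrt(47)) and (-sqrt(47), -sqrt(47))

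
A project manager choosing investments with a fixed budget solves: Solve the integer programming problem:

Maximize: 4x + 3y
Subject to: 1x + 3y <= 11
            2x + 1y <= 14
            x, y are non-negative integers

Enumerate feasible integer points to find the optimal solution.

Constraint 1: 1x + 3y <= 11
Constraint 2: 2x + 1y <= 14
Feasible x range (need y >= 0): 0 <= x <= min(11/1, 14/2) => x in {0, ..., 7}.
Enumerate feasible integer points row by row (the coefficient of y is 3 > 0, so for each x the largest feasible y gives the best value):
  x = 0: y <= min((11 - 1*0)/3, (14 - 2*0)/1) => y in {0, ..., 3}; best 4*0 + 3*3 = 9
  x = 1: y <= min((11 - 1*1)/3, (14 - 2*1)/1) => y in {0, ..., 3}; best 4*1 + 3*3 = 13
  x = 2: y <= min((11 - 1*2)/3, (14 - 2*2)/1) => y in {0, ..., 3}; best 4*2 + 3*3 = 17
  x = 3: y <= min((11 - 1*3)/3, (14 - 2*3)/1) => y in {0, ..., 2}; best 4*3 + 3*2 = 18
  x = 4: y <= min((11 - 1*4)/3, (14 - 2*4)/1) => y in {0, ..., 2}; best 4*4 + 3*2 = 22
  x = 5: y <= min((11 - 1*5)/3, (14 - 2*5)/1) => y in {0, ..., 2}; best 4*5 + 3*2 = 26
  x = 6: y <= min((11 - 1*6)/3, (14 - 2*6)/1) => y in {0, ..., 1}; best 4*6 + 3*1 = 27
  x = 7: y <= min((11 - 1*7)/3, (14 - 2*7)/1) => y in {0}; best 4*7 + 3*0 = 28
The maximum 4x + 3y = 28 is achieved at x = 7, y = 0.
Check: 1*7 + 3*0 = 7 <= 11 and 2*7 + 1*0 = 14 <= 14.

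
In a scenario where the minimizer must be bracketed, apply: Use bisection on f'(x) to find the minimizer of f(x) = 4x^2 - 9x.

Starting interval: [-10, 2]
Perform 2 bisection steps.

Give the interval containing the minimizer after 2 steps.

Finding critical point of f(x) = 4x^2 - 9x using bisection on f'(x) = 8x + -9.
f'(x) = 0 when x = 9/8.
Starting interval: [-10, 2]
Step 1: mid = -4, f'(mid) = -41, new interval = [-4, 2]
Step 2: mid = -1, f'(mid) = -17, new interval = [-1, 2]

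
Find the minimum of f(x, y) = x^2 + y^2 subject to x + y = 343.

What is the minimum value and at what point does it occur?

Substitute y = 343 - x into f(x,y) = x^2 + y^2:
g(x) = x^2 + (343 - x)^2 = 2x^2 - 686x + 117649
g'(x) = 4x - 686 = 0  =>  x = 343/2
y = 343 - 343/2 = 343/2
Minimum value = (343/2)^2 + (343/2)^2 = 117649/2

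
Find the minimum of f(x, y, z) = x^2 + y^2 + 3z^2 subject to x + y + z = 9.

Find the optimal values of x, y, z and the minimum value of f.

Using Lagrange multipliers on f = x^2 + y^2 + 3z^2 with constraint x + y + z = 9:
Conditions: 2*1*x = lambda, 2*1*y = lambda, 2*3*z = lambda
So x = lambda/2, y = lambda/2, z = lambda/6
Substituting into constraint: lambda * (7/6) = 9
lambda = 54/7
x = 27/7, y = 27/7, z = 9/7
Minimum value = 243/7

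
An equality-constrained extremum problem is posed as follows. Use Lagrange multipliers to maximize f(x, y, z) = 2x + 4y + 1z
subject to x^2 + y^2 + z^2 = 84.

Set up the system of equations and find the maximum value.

Lagrange conditions: 2 = 2*lambda*x, 4 = 2*lambda*y, 1 = 2*lambda*z
So x:2 = y:4 = z:1, i.e. x = 2t, y = 4t, z = 1t
Constraint: t^2*(2^2 + 4^2 + 1^2) = 84
  t^2 * 21 = 84  =>  t = sqrt(4)
Maximum = 2*2t + 4*4t + 1*1t = 21*sqrt(4) = 42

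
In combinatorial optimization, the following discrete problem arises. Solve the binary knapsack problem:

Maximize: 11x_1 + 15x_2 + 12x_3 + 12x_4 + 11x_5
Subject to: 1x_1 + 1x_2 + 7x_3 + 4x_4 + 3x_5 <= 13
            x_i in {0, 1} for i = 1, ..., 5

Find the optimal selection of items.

Items: item 1 (v=11, w=1), item 2 (v=15, w=1), item 3 (v=12, w=7), item 4 (v=12, w=4), item 5 (v=11, w=3)
Capacity: 13
Checking all 32 subsets (w = total weight, v = total value):
  {}: w = 0, v = 0
  {1}: w = 1, v = 11
  {2}: w = 1, v = 15
  {3}: w = 7, v = 12
  {4}: w = 4, v = 12
  {5}: w = 3, v = 11
  {1, 2}: w = 2, v = 26
  {1, 3}: w = 8, v = 23
  {1, 4}: w = 5, v = 23
  {1, 5}: w = 4, v = 22
  {2, 3}: w = 8, v = 27
  {2, 4}: w = 5, v = 27
  {2, 5}: w = 4, v = 26
  {3, 4}: w = 11, v = 24
  {3, 5}: w = 10, v = 23
  {4, 5}: w = 7, v = 23
  {1, 2, 3}: w = 9, v = 38
  {1, 2, 4}: w = 6, v = 38
  {1, 2, 5}: w = 5, v = 37
  {1, 3, 4}: w = 12, v = 35
  {1, 3, 5}: w = 11, v = 34
  {1, 4, 5}: w = 8, v = 34
  {2, 3, 4}: w = 12, v = 39
  {2, 3, 5}: w = 11, v = 38
  {2, 4, 5}: w = 8, v = 38
  {3, 4, 5}: w = 14 > 13, infeasible
  {1, 2, 3, 4}: w = 13, v = 50
  {1, 2, 3, 5}: w = 12, v = 49
  {1, 2, 4, 5}: w = 9, v = 49
  {1, 3, 4, 5}: w = 15 > 13, infeasible
  {2, 3, 4, 5}: w = 15 > 13, infeasible
  {1, 2, 3, 4, 5}: w = 16 > 13, infeasible
Best feasible subset: items [1, 2, 3, 4]
Total weight: 13 <= 13, total value: 50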